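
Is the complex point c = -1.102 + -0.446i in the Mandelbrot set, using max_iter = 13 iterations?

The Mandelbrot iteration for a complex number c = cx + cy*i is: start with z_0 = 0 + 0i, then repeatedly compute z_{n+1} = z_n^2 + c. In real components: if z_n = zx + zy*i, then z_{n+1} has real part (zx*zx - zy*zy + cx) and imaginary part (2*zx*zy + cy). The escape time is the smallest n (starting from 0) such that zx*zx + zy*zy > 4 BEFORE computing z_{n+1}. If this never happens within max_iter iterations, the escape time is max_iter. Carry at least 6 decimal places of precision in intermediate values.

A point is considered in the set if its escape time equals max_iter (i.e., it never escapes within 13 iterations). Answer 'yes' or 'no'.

z_0 = 0 + 0i, c = -1.1020 + -0.4460i
Iter 1: z = -1.1020 + -0.4460i, |z|^2 = 1.4133
Iter 2: z = -0.0865 + 0.5370i, |z|^2 = 0.2958
Iter 3: z = -1.3829 + -0.5389i, |z|^2 = 2.2027
Iter 4: z = 0.5199 + 1.0445i, |z|^2 = 1.3612
Iter 5: z = -1.9227 + 0.6401i, |z|^2 = 4.1063
Escaped at iteration 5

Answer: no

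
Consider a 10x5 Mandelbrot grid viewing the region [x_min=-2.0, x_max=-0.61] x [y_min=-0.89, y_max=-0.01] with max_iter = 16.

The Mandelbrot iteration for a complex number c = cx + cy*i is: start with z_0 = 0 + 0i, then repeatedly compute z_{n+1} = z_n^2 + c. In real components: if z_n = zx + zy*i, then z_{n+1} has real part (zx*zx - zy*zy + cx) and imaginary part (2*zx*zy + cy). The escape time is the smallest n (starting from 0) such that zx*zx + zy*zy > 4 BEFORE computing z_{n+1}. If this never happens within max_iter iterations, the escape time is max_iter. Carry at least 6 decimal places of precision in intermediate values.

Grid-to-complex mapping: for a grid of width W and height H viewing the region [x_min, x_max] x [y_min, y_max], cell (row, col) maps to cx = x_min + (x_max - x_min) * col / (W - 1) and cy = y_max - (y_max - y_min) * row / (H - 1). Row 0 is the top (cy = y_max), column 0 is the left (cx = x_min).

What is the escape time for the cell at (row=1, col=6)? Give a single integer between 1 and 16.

Answer: 16

Derivation:
z_0 = 0 + 0i, c = -1.0733 + -0.2300i
Iter 1: z = -1.0733 + -0.2300i, |z|^2 = 1.2049
Iter 2: z = 0.0258 + 0.2637i, |z|^2 = 0.0702
Iter 3: z = -1.1422 + -0.2164i, |z|^2 = 1.3515
Iter 4: z = 0.1845 + 0.2643i, |z|^2 = 0.1039
Iter 5: z = -1.1092 + -0.1325i, |z|^2 = 1.2478
Iter 6: z = 0.1393 + 0.0638i, |z|^2 = 0.0235
Iter 7: z = -1.0580 + -0.2122i, |z|^2 = 1.1644
Iter 8: z = 0.0010 + 0.2190i, |z|^2 = 0.0480
Iter 9: z = -1.1213 + -0.2296i, |z|^2 = 1.3100
Iter 10: z = 0.1313 + 0.2848i, |z|^2 = 0.0984
Iter 11: z = -1.1372 + -0.1552i, |z|^2 = 1.3174
Iter 12: z = 0.1959 + 0.1230i, |z|^2 = 0.0535
Iter 13: z = -1.0501 + -0.1818i, |z|^2 = 1.1358
Iter 14: z = -0.0037 + 0.1519i, |z|^2 = 0.0231
Iter 15: z = -1.0964 + -0.2311i, |z|^2 = 1.2555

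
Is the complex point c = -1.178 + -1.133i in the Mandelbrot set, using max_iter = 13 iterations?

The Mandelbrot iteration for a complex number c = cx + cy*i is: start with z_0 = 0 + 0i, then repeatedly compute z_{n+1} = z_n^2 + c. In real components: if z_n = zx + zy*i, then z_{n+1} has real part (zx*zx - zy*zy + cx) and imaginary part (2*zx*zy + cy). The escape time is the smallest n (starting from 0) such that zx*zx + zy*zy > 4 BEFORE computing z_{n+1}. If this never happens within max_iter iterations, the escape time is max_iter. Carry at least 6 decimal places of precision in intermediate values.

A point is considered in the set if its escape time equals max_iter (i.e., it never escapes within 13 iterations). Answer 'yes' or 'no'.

Answer: no

Derivation:
z_0 = 0 + 0i, c = -1.1780 + -1.1330i
Iter 1: z = -1.1780 + -1.1330i, |z|^2 = 2.6714
Iter 2: z = -1.0740 + 1.5363i, |z|^2 = 3.5139
Iter 3: z = -2.3849 + -4.4331i, |z|^2 = 25.3399
Escaped at iteration 3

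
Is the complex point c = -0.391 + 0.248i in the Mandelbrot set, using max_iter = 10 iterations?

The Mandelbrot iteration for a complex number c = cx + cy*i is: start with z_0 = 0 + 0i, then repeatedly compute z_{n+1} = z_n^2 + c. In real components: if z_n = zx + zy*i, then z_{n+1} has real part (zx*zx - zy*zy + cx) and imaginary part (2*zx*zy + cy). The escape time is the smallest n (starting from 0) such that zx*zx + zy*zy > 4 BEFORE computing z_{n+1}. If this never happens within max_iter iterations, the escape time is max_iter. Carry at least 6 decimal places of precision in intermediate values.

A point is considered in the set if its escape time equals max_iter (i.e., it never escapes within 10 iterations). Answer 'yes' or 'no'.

Answer: yes

Derivation:
z_0 = 0 + 0i, c = -0.3910 + 0.2480i
Iter 1: z = -0.3910 + 0.2480i, |z|^2 = 0.2144
Iter 2: z = -0.2996 + 0.0541i, |z|^2 = 0.0927
Iter 3: z = -0.3041 + 0.2156i, |z|^2 = 0.1390
Iter 4: z = -0.3450 + 0.1168i, |z|^2 = 0.1327
Iter 5: z = -0.2856 + 0.1674i, |z|^2 = 0.1096
Iter 6: z = -0.3374 + 0.1524i, |z|^2 = 0.1371
Iter 7: z = -0.3004 + 0.1452i, |z|^2 = 0.1113
Iter 8: z = -0.3219 + 0.1608i, |z|^2 = 0.1294
Iter 9: z = -0.3133 + 0.1445i, |z|^2 = 0.1190
Did not escape in 10 iterations → in set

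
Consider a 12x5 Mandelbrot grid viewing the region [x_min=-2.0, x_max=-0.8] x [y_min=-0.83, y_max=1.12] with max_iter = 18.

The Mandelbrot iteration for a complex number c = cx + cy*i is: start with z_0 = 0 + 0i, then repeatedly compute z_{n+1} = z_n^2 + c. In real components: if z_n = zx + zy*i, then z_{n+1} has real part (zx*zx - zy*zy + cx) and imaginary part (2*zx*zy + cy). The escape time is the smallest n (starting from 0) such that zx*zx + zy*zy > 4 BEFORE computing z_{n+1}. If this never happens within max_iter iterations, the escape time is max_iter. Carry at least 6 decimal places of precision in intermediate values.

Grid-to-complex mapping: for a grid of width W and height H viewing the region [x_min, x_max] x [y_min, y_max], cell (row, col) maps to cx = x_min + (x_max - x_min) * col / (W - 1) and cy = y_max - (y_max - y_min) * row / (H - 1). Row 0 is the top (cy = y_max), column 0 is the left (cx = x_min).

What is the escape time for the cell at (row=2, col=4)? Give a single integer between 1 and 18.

z_0 = 0 + 0i, c = -1.5636 + 0.1450i
Iter 1: z = -1.5636 + 0.1450i, |z|^2 = 2.4660
Iter 2: z = 0.8603 + -0.3085i, |z|^2 = 0.8353
Iter 3: z = -0.9187 + -0.3857i, |z|^2 = 0.9927
Iter 4: z = -0.8685 + 0.8537i, |z|^2 = 1.4831
Iter 5: z = -1.5382 + -1.3378i, |z|^2 = 4.1559
Escaped at iteration 5

Answer: 5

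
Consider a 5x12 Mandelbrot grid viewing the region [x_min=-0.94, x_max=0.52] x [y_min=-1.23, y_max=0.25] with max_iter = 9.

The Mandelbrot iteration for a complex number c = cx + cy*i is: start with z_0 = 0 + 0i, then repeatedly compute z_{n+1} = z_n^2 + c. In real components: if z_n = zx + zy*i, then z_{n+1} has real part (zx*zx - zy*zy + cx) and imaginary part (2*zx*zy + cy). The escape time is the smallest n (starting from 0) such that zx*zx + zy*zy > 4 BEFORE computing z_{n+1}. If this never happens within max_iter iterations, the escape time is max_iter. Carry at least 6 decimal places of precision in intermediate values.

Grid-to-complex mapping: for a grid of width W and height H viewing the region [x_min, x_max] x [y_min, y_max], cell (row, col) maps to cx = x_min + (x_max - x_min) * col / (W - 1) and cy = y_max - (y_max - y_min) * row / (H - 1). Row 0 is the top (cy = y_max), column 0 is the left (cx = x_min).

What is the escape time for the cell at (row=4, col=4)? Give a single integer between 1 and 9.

z_0 = 0 + 0i, c = 0.5200 + -0.2882i
Iter 1: z = 0.5200 + -0.2882i, |z|^2 = 0.3534
Iter 2: z = 0.7074 + -0.5879i, |z|^2 = 0.8460
Iter 3: z = 0.6747 + -1.1199i, |z|^2 = 1.7094
Iter 4: z = -0.2789 + -1.7994i, |z|^2 = 3.3156
Iter 5: z = -2.6401 + 0.7154i, |z|^2 = 7.4819
Escaped at iteration 5

Answer: 5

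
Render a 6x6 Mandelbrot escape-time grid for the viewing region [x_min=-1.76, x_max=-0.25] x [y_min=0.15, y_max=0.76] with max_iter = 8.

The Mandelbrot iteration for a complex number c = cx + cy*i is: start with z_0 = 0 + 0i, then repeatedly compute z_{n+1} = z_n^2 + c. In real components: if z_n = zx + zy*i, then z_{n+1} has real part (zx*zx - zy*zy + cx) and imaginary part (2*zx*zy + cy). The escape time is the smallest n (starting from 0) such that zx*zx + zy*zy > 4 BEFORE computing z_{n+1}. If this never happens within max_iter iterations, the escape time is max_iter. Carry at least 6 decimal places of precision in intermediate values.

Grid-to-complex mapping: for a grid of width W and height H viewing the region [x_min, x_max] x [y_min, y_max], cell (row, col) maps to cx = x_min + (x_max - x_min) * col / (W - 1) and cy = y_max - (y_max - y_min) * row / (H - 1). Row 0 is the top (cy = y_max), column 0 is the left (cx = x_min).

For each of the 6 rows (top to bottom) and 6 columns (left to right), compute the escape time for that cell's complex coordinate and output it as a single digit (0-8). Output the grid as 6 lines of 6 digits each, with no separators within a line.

(row=0, col=0): c = -1.7600 + 0.7600i → escape time 2
(row=0, col=1): c = -1.4580 + 0.7600i → escape time 3
(row=0, col=2): c = -1.1560 + 0.7600i → escape time 3
(row=0, col=3): c = -0.8540 + 0.7600i → escape time 4
(row=0, col=4): c = -0.5520 + 0.7600i → escape time 6
(row=0, col=5): c = -0.2500 + 0.7600i → escape time 8
(row=1, col=0): c = -1.7600 + 0.6380i → escape time 3
(row=1, col=1): c = -1.4580 + 0.6380i → escape time 3
(row=1, col=2): c = -1.1560 + 0.6380i → escape time 3
(row=1, col=3): c = -0.8540 + 0.6380i → escape time 5
(row=1, col=4): c = -0.5520 + 0.6380i → escape time 8
(row=1, col=5): c = -0.2500 + 0.6380i → escape time 8
(row=2, col=0): c = -1.7600 + 0.5160i → escape time 3
(row=2, col=1): c = -1.4580 + 0.5160i → escape time 3
(row=2, col=2): c = -1.1560 + 0.5160i → escape time 5
(row=2, col=3): c = -0.8540 + 0.5160i → escape time 5
(row=2, col=4): c = -0.5520 + 0.5160i → escape time 8
(row=2, col=5): c = -0.2500 + 0.5160i → escape time 8
(row=3, col=0): c = -1.7600 + 0.3940i → escape time 3
(row=3, col=1): c = -1.4580 + 0.3940i → escape time 4
(row=3, col=2): c = -1.1560 + 0.3940i → escape time 7
(row=3, col=3): c = -0.8540 + 0.3940i → escape time 7
(row=3, col=4): c = -0.5520 + 0.3940i → escape time 8
(row=3, col=5): c = -0.2500 + 0.3940i → escape time 8
(row=4, col=0): c = -1.7600 + 0.2720i → escape time 4
(row=4, col=1): c = -1.4580 + 0.2720i → escape time 5
(row=4, col=2): c = -1.1560 + 0.2720i → escape time 8
(row=4, col=3): c = -0.8540 + 0.2720i → escape time 8
(row=4, col=4): c = -0.5520 + 0.2720i → escape time 8
(row=4, col=5): c = -0.2500 + 0.2720i → escape time 8
(row=5, col=0): c = -1.7600 + 0.1500i → escape time 4
(row=5, col=1): c = -1.4580 + 0.1500i → escape time 7
(row=5, col=2): c = -1.1560 + 0.1500i → escape time 8
(row=5, col=3): c = -0.8540 + 0.1500i → escape time 8
(row=5, col=4): c = -0.5520 + 0.1500i → escape time 8
(row=5, col=5): c = -0.2500 + 0.1500i → escape time 8

Answer: 233468
333588
335588
347788
458888
478888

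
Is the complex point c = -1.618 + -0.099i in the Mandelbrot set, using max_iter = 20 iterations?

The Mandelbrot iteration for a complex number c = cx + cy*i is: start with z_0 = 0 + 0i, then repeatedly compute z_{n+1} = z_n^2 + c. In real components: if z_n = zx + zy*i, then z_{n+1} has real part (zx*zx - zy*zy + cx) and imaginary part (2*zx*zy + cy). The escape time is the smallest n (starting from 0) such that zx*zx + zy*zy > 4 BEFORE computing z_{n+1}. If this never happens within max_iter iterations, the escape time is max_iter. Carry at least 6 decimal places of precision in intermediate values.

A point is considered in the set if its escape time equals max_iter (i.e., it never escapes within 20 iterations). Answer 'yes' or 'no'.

z_0 = 0 + 0i, c = -1.6180 + -0.0990i
Iter 1: z = -1.6180 + -0.0990i, |z|^2 = 2.6277
Iter 2: z = 0.9901 + 0.2214i, |z|^2 = 1.0293
Iter 3: z = -0.6867 + 0.3394i, |z|^2 = 0.5867
Iter 4: z = -1.2617 + -0.5650i, |z|^2 = 1.9111
Iter 5: z = -0.3455 + 1.3268i, |z|^2 = 1.8797
Iter 6: z = -3.2590 + -1.0158i, |z|^2 = 11.6528
Escaped at iteration 6

Answer: no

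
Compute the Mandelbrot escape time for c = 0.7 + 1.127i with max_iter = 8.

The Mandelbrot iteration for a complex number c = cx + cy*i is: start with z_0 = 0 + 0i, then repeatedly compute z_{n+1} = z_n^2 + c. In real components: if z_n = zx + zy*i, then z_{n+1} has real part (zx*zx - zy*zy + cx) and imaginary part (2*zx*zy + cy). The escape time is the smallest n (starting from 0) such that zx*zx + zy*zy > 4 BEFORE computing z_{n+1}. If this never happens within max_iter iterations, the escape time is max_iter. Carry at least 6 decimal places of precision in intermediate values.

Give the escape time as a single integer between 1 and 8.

Answer: 2

Derivation:
z_0 = 0 + 0i, c = 0.7000 + 1.1270i
Iter 1: z = 0.7000 + 1.1270i, |z|^2 = 1.7601
Iter 2: z = -0.0801 + 2.7048i, |z|^2 = 7.3224
Escaped at iteration 2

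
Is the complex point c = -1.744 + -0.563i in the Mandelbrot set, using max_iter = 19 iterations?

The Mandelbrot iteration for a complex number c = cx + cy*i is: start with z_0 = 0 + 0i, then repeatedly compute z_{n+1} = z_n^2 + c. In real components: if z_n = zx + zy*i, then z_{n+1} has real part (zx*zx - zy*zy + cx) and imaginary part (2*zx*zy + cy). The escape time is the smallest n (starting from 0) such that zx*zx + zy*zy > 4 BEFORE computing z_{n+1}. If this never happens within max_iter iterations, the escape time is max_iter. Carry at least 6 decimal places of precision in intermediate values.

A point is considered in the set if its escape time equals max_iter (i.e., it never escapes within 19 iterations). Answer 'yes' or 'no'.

Answer: no

Derivation:
z_0 = 0 + 0i, c = -1.7440 + -0.5630i
Iter 1: z = -1.7440 + -0.5630i, |z|^2 = 3.3585
Iter 2: z = 0.9806 + 1.4007i, |z|^2 = 2.9236
Iter 3: z = -2.7446 + 2.1840i, |z|^2 = 12.3027
Escaped at iteration 3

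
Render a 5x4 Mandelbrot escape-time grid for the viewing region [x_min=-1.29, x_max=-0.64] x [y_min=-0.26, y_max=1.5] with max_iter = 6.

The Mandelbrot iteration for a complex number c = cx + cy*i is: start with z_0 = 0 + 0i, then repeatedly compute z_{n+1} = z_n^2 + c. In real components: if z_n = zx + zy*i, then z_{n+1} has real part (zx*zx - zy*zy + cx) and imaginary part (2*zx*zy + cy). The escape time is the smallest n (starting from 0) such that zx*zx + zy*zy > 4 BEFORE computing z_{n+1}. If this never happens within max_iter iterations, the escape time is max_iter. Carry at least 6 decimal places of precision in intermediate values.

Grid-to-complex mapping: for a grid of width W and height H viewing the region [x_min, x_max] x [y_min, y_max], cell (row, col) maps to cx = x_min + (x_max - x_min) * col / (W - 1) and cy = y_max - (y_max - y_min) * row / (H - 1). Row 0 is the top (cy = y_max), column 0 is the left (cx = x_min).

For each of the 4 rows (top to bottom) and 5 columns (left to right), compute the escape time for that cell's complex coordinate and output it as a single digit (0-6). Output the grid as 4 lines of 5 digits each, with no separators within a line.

(row=0, col=0): c = -1.2900 + 1.5000i → escape time 2
(row=0, col=1): c = -1.1275 + 1.5000i → escape time 2
(row=0, col=2): c = -0.9650 + 1.5000i → escape time 2
(row=0, col=3): c = -0.8025 + 1.5000i → escape time 2
(row=0, col=4): c = -0.6400 + 1.5000i → escape time 2
(row=1, col=0): c = -1.2900 + 0.9133i → escape time 3
(row=1, col=1): c = -1.1275 + 0.9133i → escape time 3
(row=1, col=2): c = -0.9650 + 0.9133i → escape time 3
(row=1, col=3): c = -0.8025 + 0.9133i → escape time 3
(row=1, col=4): c = -0.6400 + 0.9133i → escape time 4
(row=2, col=0): c = -1.2900 + 0.3267i → escape time 6
(row=2, col=1): c = -1.1275 + 0.3267i → escape time 6
(row=2, col=2): c = -0.9650 + 0.3267i → escape time 6
(row=2, col=3): c = -0.8025 + 0.3267i → escape time 6
(row=2, col=4): c = -0.6400 + 0.3267i → escape time 6
(row=3, col=0): c = -1.2900 + -0.2600i → escape time 6
(row=3, col=1): c = -1.1275 + -0.2600i → escape time 6
(row=3, col=2): c = -0.9650 + -0.2600i → escape time 6
(row=3, col=3): c = -0.8025 + -0.2600i → escape time 6
(row=3, col=4): c = -0.6400 + -0.2600i → escape time 6

Answer: 22222
33334
66666
66666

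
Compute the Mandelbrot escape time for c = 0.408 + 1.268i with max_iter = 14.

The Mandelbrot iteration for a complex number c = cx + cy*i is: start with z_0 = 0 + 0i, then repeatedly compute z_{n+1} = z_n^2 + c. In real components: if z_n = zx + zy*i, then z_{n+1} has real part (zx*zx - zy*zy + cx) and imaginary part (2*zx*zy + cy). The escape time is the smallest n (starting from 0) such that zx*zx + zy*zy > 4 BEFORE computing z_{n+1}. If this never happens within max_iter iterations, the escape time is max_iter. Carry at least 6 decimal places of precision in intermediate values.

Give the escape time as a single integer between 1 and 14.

z_0 = 0 + 0i, c = 0.4080 + 1.2680i
Iter 1: z = 0.4080 + 1.2680i, |z|^2 = 1.7743
Iter 2: z = -1.0334 + 2.3027i, |z|^2 = 6.3702
Escaped at iteration 2

Answer: 2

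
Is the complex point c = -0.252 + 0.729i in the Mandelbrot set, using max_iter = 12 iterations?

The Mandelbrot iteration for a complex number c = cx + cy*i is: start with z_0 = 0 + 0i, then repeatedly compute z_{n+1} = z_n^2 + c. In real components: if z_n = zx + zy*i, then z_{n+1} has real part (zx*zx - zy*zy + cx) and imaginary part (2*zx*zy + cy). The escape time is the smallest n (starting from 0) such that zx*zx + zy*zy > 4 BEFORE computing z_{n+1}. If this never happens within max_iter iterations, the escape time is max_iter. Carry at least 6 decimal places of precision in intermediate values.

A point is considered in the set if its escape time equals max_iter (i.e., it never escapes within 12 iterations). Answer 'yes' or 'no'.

Answer: yes

Derivation:
z_0 = 0 + 0i, c = -0.2520 + 0.7290i
Iter 1: z = -0.2520 + 0.7290i, |z|^2 = 0.5949
Iter 2: z = -0.7199 + 0.3616i, |z|^2 = 0.6491
Iter 3: z = 0.1356 + 0.2084i, |z|^2 = 0.0618
Iter 4: z = -0.2770 + 0.7855i, |z|^2 = 0.6938
Iter 5: z = -0.7923 + 0.2938i, |z|^2 = 0.7140
Iter 6: z = 0.2894 + 0.2635i, |z|^2 = 0.1532
Iter 7: z = -0.2377 + 0.8815i, |z|^2 = 0.8335
Iter 8: z = -0.9725 + 0.3099i, |z|^2 = 1.0419
Iter 9: z = 0.5978 + 0.1262i, |z|^2 = 0.3732
Iter 10: z = 0.0894 + 0.8799i, |z|^2 = 0.7821
Iter 11: z = -1.0182 + 0.8863i, |z|^2 = 1.8222
Did not escape in 12 iterations → in set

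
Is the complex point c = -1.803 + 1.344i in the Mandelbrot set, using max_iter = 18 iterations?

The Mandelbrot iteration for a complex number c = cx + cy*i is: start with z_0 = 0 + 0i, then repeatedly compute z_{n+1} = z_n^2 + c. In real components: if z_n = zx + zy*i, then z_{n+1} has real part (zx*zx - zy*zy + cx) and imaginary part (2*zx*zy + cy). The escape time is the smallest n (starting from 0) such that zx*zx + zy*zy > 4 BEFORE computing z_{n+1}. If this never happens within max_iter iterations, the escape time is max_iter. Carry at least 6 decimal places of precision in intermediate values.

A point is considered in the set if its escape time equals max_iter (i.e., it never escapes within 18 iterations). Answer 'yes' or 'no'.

z_0 = 0 + 0i, c = -1.8030 + 1.3440i
Iter 1: z = -1.8030 + 1.3440i, |z|^2 = 5.0571
Escaped at iteration 1

Answer: no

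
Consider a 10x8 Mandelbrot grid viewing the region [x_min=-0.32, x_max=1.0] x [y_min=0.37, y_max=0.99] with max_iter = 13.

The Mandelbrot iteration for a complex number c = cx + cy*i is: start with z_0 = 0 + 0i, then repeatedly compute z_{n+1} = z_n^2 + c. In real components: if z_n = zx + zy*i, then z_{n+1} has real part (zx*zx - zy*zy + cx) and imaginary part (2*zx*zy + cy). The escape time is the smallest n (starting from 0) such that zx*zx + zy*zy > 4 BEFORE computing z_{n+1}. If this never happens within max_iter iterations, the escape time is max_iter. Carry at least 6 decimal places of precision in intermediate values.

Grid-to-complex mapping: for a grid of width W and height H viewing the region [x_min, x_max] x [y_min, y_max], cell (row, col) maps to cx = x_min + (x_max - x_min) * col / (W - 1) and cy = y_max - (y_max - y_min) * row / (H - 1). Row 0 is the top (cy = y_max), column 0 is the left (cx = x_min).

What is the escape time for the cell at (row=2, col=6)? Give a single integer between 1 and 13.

Answer: 3

Derivation:
z_0 = 0 + 0i, c = 0.5600 + 0.8129i
Iter 1: z = 0.5600 + 0.8129i, |z|^2 = 0.9743
Iter 2: z = 0.2129 + 1.7233i, |z|^2 = 3.0149
Iter 3: z = -2.3643 + 1.5465i, |z|^2 = 7.9816
Escaped at iteration 3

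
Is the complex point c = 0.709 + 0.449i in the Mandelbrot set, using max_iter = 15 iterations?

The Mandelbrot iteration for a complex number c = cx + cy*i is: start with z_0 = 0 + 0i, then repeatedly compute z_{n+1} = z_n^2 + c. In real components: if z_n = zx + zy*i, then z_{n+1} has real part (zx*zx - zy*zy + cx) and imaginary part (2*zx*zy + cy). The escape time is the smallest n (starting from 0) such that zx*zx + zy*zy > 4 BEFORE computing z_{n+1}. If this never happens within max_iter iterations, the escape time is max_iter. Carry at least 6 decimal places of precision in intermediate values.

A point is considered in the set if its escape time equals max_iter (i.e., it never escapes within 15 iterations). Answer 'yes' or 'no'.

z_0 = 0 + 0i, c = 0.7090 + 0.4490i
Iter 1: z = 0.7090 + 0.4490i, |z|^2 = 0.7043
Iter 2: z = 1.0101 + 1.0857i, |z|^2 = 2.1990
Iter 3: z = 0.5506 + 2.6423i, |z|^2 = 7.2846
Escaped at iteration 3

Answer: no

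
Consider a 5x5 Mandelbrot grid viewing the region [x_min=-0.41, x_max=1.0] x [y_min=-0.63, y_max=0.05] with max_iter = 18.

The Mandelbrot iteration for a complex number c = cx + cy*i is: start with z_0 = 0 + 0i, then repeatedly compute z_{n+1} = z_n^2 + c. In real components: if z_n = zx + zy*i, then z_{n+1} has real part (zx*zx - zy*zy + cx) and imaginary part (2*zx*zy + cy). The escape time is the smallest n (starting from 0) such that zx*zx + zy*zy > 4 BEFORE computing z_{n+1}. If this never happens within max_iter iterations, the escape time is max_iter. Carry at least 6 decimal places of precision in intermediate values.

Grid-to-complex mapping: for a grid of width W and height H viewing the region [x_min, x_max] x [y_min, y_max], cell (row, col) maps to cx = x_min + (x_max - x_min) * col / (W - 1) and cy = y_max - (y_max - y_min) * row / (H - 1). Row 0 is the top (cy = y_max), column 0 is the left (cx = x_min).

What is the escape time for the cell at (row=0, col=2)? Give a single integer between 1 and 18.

z_0 = 0 + 0i, c = 0.2950 + 0.0500i
Iter 1: z = 0.2950 + 0.0500i, |z|^2 = 0.0895
Iter 2: z = 0.3795 + 0.0795i, |z|^2 = 0.1504
Iter 3: z = 0.4327 + 0.1103i, |z|^2 = 0.1994
Iter 4: z = 0.4701 + 0.1455i, |z|^2 = 0.2421
Iter 5: z = 0.4948 + 0.1868i, |z|^2 = 0.2797
Iter 6: z = 0.5049 + 0.2348i, |z|^2 = 0.3101
Iter 7: z = 0.4948 + 0.2872i, |z|^2 = 0.3273
Iter 8: z = 0.4574 + 0.3342i, |z|^2 = 0.3209
Iter 9: z = 0.3925 + 0.3557i, |z|^2 = 0.2806
Iter 10: z = 0.3226 + 0.3292i, |z|^2 = 0.2124
Iter 11: z = 0.2907 + 0.2624i, |z|^2 = 0.1533
Iter 12: z = 0.3106 + 0.2025i, |z|^2 = 0.1375
Iter 13: z = 0.3505 + 0.1758i, |z|^2 = 0.1537
Iter 14: z = 0.3869 + 0.1732i, |z|^2 = 0.1797
Iter 15: z = 0.4147 + 0.1841i, |z|^2 = 0.2058
Iter 16: z = 0.4331 + 0.2027i, |z|^2 = 0.2286
Iter 17: z = 0.4415 + 0.2255i, |z|^2 = 0.2458

Answer: 18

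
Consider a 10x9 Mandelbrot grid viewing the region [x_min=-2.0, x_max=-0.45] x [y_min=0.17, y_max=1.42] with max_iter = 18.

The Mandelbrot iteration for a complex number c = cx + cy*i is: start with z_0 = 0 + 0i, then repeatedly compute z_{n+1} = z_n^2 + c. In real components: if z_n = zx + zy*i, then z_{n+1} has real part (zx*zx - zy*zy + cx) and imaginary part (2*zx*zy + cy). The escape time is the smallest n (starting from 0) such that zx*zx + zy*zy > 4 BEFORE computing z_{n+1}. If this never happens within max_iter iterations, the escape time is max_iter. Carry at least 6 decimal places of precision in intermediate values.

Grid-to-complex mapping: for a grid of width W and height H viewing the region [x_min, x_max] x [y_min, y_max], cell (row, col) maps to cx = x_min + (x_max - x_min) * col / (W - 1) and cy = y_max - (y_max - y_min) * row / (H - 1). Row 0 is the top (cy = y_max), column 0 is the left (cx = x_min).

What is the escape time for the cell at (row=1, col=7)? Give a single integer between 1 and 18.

Answer: 3

Derivation:
z_0 = 0 + 0i, c = -0.7944 + 1.2637i
Iter 1: z = -0.7944 + 1.2637i, |z|^2 = 2.2282
Iter 2: z = -1.7604 + -0.7442i, |z|^2 = 3.6527
Iter 3: z = 1.7506 + 3.8839i, |z|^2 = 18.1493
Escaped at iteration 3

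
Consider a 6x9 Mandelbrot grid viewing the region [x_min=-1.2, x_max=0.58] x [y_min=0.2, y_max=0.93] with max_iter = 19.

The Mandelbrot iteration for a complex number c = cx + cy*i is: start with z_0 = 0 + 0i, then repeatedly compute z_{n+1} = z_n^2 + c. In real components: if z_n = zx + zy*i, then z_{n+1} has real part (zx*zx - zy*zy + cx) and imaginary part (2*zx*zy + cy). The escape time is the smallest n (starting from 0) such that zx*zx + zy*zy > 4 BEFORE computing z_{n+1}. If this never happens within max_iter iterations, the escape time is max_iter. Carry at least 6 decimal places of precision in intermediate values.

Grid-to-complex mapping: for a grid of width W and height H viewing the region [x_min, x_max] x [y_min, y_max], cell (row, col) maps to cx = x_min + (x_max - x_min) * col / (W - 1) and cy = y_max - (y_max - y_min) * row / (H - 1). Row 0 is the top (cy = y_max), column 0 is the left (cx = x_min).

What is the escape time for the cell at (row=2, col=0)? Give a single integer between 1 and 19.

Answer: 3

Derivation:
z_0 = 0 + 0i, c = -1.2000 + 0.7475i
Iter 1: z = -1.2000 + 0.7475i, |z|^2 = 1.9988
Iter 2: z = -0.3188 + -1.0465i, |z|^2 = 1.1968
Iter 3: z = -2.1936 + 1.4147i, |z|^2 = 6.8129
Escaped at iteration 3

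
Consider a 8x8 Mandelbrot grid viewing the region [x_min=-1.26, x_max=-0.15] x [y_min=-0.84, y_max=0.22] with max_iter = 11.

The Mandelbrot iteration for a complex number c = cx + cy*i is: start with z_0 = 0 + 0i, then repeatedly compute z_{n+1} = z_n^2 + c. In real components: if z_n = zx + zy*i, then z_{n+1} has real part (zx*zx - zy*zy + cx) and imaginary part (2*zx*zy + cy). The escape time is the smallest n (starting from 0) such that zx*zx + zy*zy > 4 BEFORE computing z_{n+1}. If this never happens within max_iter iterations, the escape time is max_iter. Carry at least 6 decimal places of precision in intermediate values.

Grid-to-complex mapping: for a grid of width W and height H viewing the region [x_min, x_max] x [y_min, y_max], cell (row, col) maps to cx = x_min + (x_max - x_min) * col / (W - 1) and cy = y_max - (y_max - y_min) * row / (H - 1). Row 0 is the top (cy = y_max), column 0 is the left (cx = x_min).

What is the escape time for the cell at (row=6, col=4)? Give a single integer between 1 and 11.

Answer: 11

Derivation:
z_0 = 0 + 0i, c = -0.6257 + -0.6886i
Iter 1: z = -0.6257 + -0.6886i, |z|^2 = 0.8656
Iter 2: z = -0.7083 + 0.1731i, |z|^2 = 0.5317
Iter 3: z = -0.1540 + -0.9338i, |z|^2 = 0.8957
Iter 4: z = -1.4741 + -0.4010i, |z|^2 = 2.3337
Iter 5: z = 1.3863 + 0.4937i, |z|^2 = 2.1655
Iter 6: z = 1.0524 + 0.6802i, |z|^2 = 1.5702
Iter 7: z = 0.0190 + 0.7431i, |z|^2 = 0.5526
Iter 8: z = -1.1776 + -0.6603i, |z|^2 = 1.8227
Iter 9: z = 0.3251 + 0.8665i, |z|^2 = 0.8565
Iter 10: z = -1.2708 + -0.1252i, |z|^2 = 1.6307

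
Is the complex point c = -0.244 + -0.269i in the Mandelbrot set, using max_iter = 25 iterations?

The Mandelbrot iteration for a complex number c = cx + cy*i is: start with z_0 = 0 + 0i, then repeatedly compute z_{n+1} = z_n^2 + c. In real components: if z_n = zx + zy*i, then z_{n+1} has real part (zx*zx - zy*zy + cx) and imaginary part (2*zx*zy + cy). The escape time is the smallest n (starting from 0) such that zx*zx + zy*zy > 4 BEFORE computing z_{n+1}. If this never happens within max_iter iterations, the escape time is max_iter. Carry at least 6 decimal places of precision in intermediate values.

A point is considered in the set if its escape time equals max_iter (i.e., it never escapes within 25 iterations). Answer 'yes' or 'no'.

z_0 = 0 + 0i, c = -0.2440 + -0.2690i
Iter 1: z = -0.2440 + -0.2690i, |z|^2 = 0.1319
Iter 2: z = -0.2568 + -0.1377i, |z|^2 = 0.0849
Iter 3: z = -0.1970 + -0.1983i, |z|^2 = 0.0781
Iter 4: z = -0.2445 + -0.1909i, |z|^2 = 0.0962
Iter 5: z = -0.2207 + -0.1757i, |z|^2 = 0.0795
Iter 6: z = -0.2262 + -0.1915i, |z|^2 = 0.0878
Iter 7: z = -0.2295 + -0.1824i, |z|^2 = 0.0859
Iter 8: z = -0.2246 + -0.1853i, |z|^2 = 0.0848
Iter 9: z = -0.2279 + -0.1858i, |z|^2 = 0.0864
Iter 10: z = -0.2266 + -0.1843i, |z|^2 = 0.0853
Iter 11: z = -0.2266 + -0.1855i, |z|^2 = 0.0858
Iter 12: z = -0.2270 + -0.1849i, |z|^2 = 0.0857
Iter 13: z = -0.2267 + -0.1850i, |z|^2 = 0.0856
Iter 14: z = -0.2269 + -0.1851i, |z|^2 = 0.0857
Iter 15: z = -0.2268 + -0.1850i, |z|^2 = 0.0857
Iter 16: z = -0.2268 + -0.1851i, |z|^2 = 0.0857
Iter 17: z = -0.2268 + -0.1851i, |z|^2 = 0.0857
Iter 18: z = -0.2268 + -0.1851i, |z|^2 = 0.0857
Iter 19: z = -0.2268 + -0.1851i, |z|^2 = 0.0857
Iter 20: z = -0.2268 + -0.1851i, |z|^2 = 0.0857
Iter 21: z = -0.2268 + -0.1851i, |z|^2 = 0.0857
Iter 22: z = -0.2268 + -0.1851i, |z|^2 = 0.0857
Iter 23: z = -0.2268 + -0.1851i, |z|^2 = 0.0857
Iter 24: z = -0.2268 + -0.1851i, |z|^2 = 0.0857
Did not escape in 25 iterations → in set

Answer: yes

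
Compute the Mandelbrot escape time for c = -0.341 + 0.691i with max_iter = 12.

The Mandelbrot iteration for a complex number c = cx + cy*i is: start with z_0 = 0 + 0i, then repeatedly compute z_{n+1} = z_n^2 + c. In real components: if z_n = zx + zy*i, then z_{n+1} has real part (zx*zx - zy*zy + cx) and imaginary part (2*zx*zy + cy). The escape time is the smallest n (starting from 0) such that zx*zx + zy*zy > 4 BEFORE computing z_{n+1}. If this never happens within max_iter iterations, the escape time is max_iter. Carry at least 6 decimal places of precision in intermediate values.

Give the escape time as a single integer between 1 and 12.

z_0 = 0 + 0i, c = -0.3410 + 0.6910i
Iter 1: z = -0.3410 + 0.6910i, |z|^2 = 0.5938
Iter 2: z = -0.7022 + 0.2197i, |z|^2 = 0.5414
Iter 3: z = 0.1038 + 0.3824i, |z|^2 = 0.1570
Iter 4: z = -0.4765 + 0.7704i, |z|^2 = 0.8205
Iter 5: z = -0.7075 + -0.0431i, |z|^2 = 0.5024
Iter 6: z = 0.1577 + 0.7520i, |z|^2 = 0.5904
Iter 7: z = -0.8816 + 0.9281i, |z|^2 = 1.6387
Iter 8: z = -0.4252 + -0.9456i, |z|^2 = 1.0749
Iter 9: z = -1.0544 + 1.4951i, |z|^2 = 3.3469
Iter 10: z = -1.4645 + -2.4616i, |z|^2 = 8.2046
Escaped at iteration 10

Answer: 10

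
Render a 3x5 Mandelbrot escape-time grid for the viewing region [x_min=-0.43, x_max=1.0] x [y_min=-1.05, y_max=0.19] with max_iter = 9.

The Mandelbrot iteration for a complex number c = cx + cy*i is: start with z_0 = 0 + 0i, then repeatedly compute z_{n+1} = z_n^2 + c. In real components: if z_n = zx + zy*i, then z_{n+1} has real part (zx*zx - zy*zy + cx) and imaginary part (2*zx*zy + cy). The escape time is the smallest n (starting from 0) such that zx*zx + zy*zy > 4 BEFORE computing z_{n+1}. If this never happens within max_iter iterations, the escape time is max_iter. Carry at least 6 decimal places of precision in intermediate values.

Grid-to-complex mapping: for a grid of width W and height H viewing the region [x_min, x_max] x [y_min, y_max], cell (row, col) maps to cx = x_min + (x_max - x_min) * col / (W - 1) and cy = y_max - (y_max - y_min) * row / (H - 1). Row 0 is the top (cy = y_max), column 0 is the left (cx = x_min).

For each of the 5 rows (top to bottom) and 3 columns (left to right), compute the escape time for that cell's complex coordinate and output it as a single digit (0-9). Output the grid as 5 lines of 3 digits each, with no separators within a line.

(row=0, col=0): c = -0.4300 + 0.1900i → escape time 9
(row=0, col=1): c = 0.2850 + 0.1900i → escape time 9
(row=0, col=2): c = 1.0000 + 0.1900i → escape time 2
(row=1, col=0): c = -0.4300 + -0.1200i → escape time 9
(row=1, col=1): c = 0.2850 + -0.1200i → escape time 9
(row=1, col=2): c = 1.0000 + -0.1200i → escape time 2
(row=2, col=0): c = -0.4300 + -0.4300i → escape time 9
(row=2, col=1): c = 0.2850 + -0.4300i → escape time 9
(row=2, col=2): c = 1.0000 + -0.4300i → escape time 2
(row=3, col=0): c = -0.4300 + -0.7400i → escape time 7
(row=3, col=1): c = 0.2850 + -0.7400i → escape time 5
(row=3, col=2): c = 1.0000 + -0.7400i → escape time 2
(row=4, col=0): c = -0.4300 + -1.0500i → escape time 4
(row=4, col=1): c = 0.2850 + -1.0500i → escape time 3
(row=4, col=2): c = 1.0000 + -1.0500i → escape time 2

Answer: 992
992
992
752
432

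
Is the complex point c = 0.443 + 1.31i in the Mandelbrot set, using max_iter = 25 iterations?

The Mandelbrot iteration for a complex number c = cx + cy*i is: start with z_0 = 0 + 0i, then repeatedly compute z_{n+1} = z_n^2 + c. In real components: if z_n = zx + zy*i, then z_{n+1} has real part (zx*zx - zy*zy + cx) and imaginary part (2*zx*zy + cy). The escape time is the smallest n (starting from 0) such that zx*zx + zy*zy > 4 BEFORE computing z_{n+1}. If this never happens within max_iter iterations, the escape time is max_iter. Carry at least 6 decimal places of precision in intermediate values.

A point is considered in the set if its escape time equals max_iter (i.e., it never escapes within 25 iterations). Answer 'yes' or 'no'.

Answer: no

Derivation:
z_0 = 0 + 0i, c = 0.4430 + 1.3100i
Iter 1: z = 0.4430 + 1.3100i, |z|^2 = 1.9123
Iter 2: z = -1.0769 + 2.4707i, |z|^2 = 7.2638
Escaped at iteration 2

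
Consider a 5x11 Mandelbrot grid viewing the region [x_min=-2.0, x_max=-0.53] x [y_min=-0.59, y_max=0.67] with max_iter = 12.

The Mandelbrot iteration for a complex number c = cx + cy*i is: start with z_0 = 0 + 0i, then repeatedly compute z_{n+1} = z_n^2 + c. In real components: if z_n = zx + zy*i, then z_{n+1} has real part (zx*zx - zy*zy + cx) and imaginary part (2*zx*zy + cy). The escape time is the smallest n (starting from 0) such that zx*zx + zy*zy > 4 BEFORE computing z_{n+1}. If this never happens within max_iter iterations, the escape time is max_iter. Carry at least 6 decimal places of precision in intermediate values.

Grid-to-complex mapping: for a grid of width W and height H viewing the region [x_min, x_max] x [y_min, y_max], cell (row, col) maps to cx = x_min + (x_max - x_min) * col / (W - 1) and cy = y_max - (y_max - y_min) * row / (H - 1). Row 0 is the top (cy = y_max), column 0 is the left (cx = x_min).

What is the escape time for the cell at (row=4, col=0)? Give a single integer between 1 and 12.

Answer: 1

Derivation:
z_0 = 0 + 0i, c = -2.0000 + 0.1660i
Iter 1: z = -2.0000 + 0.1660i, |z|^2 = 4.0276
Escaped at iteration 1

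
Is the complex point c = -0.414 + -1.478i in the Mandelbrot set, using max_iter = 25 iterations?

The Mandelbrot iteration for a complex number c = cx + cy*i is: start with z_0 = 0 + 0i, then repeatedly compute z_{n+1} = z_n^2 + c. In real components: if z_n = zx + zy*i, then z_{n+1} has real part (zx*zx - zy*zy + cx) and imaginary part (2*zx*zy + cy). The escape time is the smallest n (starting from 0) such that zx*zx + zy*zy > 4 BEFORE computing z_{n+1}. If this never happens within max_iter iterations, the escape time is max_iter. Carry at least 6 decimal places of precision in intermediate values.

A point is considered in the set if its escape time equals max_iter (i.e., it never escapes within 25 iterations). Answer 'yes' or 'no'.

Answer: no

Derivation:
z_0 = 0 + 0i, c = -0.4140 + -1.4780i
Iter 1: z = -0.4140 + -1.4780i, |z|^2 = 2.3559
Iter 2: z = -2.4271 + -0.2542i, |z|^2 = 5.9554
Escaped at iteration 2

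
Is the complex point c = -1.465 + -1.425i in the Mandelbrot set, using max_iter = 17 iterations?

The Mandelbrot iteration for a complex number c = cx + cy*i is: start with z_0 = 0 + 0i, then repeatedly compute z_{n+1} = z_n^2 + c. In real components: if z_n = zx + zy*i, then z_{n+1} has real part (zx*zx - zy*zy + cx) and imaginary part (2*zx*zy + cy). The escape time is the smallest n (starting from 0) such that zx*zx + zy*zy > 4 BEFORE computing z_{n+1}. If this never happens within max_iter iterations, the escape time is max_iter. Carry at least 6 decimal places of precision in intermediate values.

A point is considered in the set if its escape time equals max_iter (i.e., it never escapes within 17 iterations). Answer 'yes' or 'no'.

Answer: no

Derivation:
z_0 = 0 + 0i, c = -1.4650 + -1.4250i
Iter 1: z = -1.4650 + -1.4250i, |z|^2 = 4.1768
Escaped at iteration 1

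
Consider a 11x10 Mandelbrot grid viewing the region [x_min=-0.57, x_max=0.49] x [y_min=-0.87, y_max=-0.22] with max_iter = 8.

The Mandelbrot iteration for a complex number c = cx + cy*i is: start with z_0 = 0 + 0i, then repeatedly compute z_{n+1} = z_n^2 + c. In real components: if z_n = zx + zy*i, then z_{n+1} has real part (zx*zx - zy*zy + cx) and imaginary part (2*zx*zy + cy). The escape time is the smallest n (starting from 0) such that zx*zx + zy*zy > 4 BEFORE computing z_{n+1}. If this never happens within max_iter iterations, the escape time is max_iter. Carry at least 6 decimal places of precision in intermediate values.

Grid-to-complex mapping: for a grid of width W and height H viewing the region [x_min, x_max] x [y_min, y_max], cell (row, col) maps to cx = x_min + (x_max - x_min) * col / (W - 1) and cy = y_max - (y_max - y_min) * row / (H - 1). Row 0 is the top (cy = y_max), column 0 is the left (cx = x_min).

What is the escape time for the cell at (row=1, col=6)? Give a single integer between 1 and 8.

Answer: 8

Derivation:
z_0 = 0 + 0i, c = 0.0660 + -0.2922i
Iter 1: z = 0.0660 + -0.2922i, |z|^2 = 0.0897
Iter 2: z = -0.0150 + -0.3308i, |z|^2 = 0.1097
Iter 3: z = -0.0432 + -0.2823i, |z|^2 = 0.0815
Iter 4: z = -0.0118 + -0.2678i, |z|^2 = 0.0719
Iter 5: z = -0.0056 + -0.2859i, |z|^2 = 0.0818
Iter 6: z = -0.0157 + -0.2890i, |z|^2 = 0.0838
Iter 7: z = -0.0173 + -0.2831i, |z|^2 = 0.0805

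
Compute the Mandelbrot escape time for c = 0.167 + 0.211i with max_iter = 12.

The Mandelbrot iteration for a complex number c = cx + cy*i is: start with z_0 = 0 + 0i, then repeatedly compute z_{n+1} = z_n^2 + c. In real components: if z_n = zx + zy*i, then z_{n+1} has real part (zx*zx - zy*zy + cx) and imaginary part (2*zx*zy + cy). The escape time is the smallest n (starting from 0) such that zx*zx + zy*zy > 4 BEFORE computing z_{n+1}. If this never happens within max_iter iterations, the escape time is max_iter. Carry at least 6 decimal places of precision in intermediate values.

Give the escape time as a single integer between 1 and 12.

z_0 = 0 + 0i, c = 0.1670 + 0.2110i
Iter 1: z = 0.1670 + 0.2110i, |z|^2 = 0.0724
Iter 2: z = 0.1504 + 0.2815i, |z|^2 = 0.1018
Iter 3: z = 0.1104 + 0.2956i, |z|^2 = 0.0996
Iter 4: z = 0.0918 + 0.2763i, |z|^2 = 0.0847
Iter 5: z = 0.0991 + 0.2617i, |z|^2 = 0.0783
Iter 6: z = 0.1083 + 0.2629i, |z|^2 = 0.0808
Iter 7: z = 0.1096 + 0.2680i, |z|^2 = 0.0838
Iter 8: z = 0.1072 + 0.2698i, |z|^2 = 0.0843
Iter 9: z = 0.1057 + 0.2688i, |z|^2 = 0.0835
Iter 10: z = 0.1059 + 0.2678i, |z|^2 = 0.0830
Iter 11: z = 0.1065 + 0.2677i, |z|^2 = 0.0830

Answer: 12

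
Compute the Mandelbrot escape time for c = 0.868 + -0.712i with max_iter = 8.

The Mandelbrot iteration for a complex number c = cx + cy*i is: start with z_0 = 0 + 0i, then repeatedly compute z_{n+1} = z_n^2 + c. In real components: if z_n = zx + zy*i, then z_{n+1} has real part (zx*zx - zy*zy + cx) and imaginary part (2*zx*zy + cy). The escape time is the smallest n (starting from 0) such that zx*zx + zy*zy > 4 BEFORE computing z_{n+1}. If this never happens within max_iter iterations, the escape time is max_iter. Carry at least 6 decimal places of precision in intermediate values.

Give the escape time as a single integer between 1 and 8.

z_0 = 0 + 0i, c = 0.8680 + -0.7120i
Iter 1: z = 0.8680 + -0.7120i, |z|^2 = 1.2604
Iter 2: z = 1.1145 + -1.9480i, |z|^2 = 5.0369
Escaped at iteration 2

Answer: 2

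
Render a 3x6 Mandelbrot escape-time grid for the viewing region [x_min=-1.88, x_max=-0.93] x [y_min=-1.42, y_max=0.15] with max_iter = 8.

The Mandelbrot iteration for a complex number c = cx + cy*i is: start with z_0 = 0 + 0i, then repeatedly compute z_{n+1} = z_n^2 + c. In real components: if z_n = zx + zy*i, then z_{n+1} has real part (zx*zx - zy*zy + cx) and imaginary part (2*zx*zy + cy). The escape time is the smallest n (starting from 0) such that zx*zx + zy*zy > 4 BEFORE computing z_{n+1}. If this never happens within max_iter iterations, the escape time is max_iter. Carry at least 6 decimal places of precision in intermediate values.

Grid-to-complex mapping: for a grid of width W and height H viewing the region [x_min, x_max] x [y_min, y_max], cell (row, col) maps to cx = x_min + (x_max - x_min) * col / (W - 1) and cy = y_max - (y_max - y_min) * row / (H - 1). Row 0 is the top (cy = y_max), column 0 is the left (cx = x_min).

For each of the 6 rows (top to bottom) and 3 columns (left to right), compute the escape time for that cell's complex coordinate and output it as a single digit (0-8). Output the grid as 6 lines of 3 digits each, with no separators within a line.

(row=0, col=0): c = -1.8800 + 0.1500i → escape time 4
(row=0, col=1): c = -1.4050 + 0.1500i → escape time 8
(row=0, col=2): c = -0.9300 + 0.1500i → escape time 8
(row=1, col=0): c = -1.8800 + -0.1640i → escape time 4
(row=1, col=1): c = -1.4050 + -0.1640i → escape time 8
(row=1, col=2): c = -0.9300 + -0.1640i → escape time 8
(row=2, col=0): c = -1.8800 + -0.4780i → escape time 3
(row=2, col=1): c = -1.4050 + -0.4780i → escape time 3
(row=2, col=2): c = -0.9300 + -0.4780i → escape time 5
(row=3, col=0): c = -1.8800 + -0.7920i → escape time 1
(row=3, col=1): c = -1.4050 + -0.7920i → escape time 3
(row=3, col=2): c = -0.9300 + -0.7920i → escape time 4
(row=4, col=0): c = -1.8800 + -1.1060i → escape time 1
(row=4, col=1): c = -1.4050 + -1.1060i → escape time 2
(row=4, col=2): c = -0.9300 + -1.1060i → escape time 3
(row=5, col=0): c = -1.8800 + -1.4200i → escape time 1
(row=5, col=1): c = -1.4050 + -1.4200i → escape time 2
(row=5, col=2): c = -0.9300 + -1.4200i → escape time 2

Answer: 488
488
335
134
123
122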